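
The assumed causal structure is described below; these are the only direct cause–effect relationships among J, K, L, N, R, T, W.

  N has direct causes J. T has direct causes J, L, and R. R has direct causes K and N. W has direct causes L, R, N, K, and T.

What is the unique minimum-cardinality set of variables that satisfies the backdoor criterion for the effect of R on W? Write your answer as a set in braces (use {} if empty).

Variables eligible for adjustment (non-descendants of R, excluding R and W): {J, K, L, N}.
Backdoor paths from R to W:
  P1: R <- N <- J -> T <- L -> W
  P2: R <- N <- J -> T -> W
  P3: R <- N -> W
  P4: R <- K -> W
The empty set is not sufficient: P2 (R <- N <- J -> T -> W) has no collider blocking it and no conditioned non-collider, so it is open.
Try {K, N}:
  P1: blocked at chain node N ∈ conditioning set.
  P2: blocked at chain node N ∈ conditioning set.
  P3: blocked at fork node N ∈ conditioning set.
  P4: blocked at fork node K ∈ conditioning set.
{K, N} contains no descendant of R and blocks every backdoor path.
Every element of {K, N} is needed (dropping K leaves P4 open; dropping N leaves P2 open), so no proper subset is valid.
Among all size-2 subsets of the eligible variables, only {K, N} blocks every backdoor path, so it is the unique smallest valid adjustment set.

{K, N}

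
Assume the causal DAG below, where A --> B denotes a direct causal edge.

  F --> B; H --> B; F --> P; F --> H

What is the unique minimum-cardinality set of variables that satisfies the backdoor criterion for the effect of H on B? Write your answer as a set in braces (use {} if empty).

Variables eligible for adjustment (non-descendants of H, excluding H and B): {F, P}.
Backdoor paths from H to B:
  P1: H <- F -> B
The empty set is not sufficient: P1 (H <- F -> B) has no collider blocking it and no conditioned non-collider, so it is open.
Try {F}:
  P1: blocked at fork node F ∈ conditioning set.
{F} contains no descendant of H and blocks every backdoor path.
No other singleton works — e.g. {P} leaves P1 open — so {F} is the unique smallest valid adjustment set.

{F}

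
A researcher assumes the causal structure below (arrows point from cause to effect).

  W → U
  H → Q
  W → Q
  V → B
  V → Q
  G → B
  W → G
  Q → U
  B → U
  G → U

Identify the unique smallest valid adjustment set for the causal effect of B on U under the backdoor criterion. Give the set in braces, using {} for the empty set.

{G, V}

Variables eligible for adjustment (non-descendants of B, excluding B and U): {G, H, Q, V, W}.
Backdoor paths from B to U:
  P1: B <- G <- W -> Q -> U
  P2: B <- G <- W -> U
  P3: B <- G -> U
  P4: B <- V -> Q <- W -> G -> U
  P5: B <- V -> Q <- W -> U
  P6: B <- V -> Q -> U
The empty set is not sufficient: P1 (B <- G <- W -> Q -> U) has no collider blocking it and no conditioned non-collider, so it is open.
Try {G, V}:
  P1: blocked at chain node G ∈ conditioning set.
  P2: blocked at chain node G ∈ conditioning set.
  P3: blocked at fork node G ∈ conditioning set.
  P4: blocked at fork node V ∈ conditioning set.
  P5: blocked at fork node V ∈ conditioning set.
  P6: blocked at fork node V ∈ conditioning set.
{G, V} contains no descendant of B and blocks every backdoor path.
Every element of {G, V} is needed (dropping G leaves P1 open; dropping V leaves P6 open), so no proper subset is valid.
Among all size-2 subsets of the eligible variables, only {G, V} blocks every backdoor path, so it is the unique smallest valid adjustment set.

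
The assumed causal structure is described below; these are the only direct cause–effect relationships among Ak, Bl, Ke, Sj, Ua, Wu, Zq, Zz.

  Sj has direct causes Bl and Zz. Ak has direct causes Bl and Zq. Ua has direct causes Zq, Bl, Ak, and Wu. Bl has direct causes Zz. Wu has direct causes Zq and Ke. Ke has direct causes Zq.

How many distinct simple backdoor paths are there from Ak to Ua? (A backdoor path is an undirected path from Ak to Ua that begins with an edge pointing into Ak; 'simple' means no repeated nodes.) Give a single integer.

A backdoor path from Ak to Ua is any simple undirected path whose first edge points into Ak (i.e. leaves Ak via a parent).
Parents of Ak: {Bl, Zq}.
Enumerating:
  P1: Ak <- Zq -> Ke -> Wu -> Ua
  P2: Ak <- Zq -> Wu -> Ua
  P3: Ak <- Zq -> Ua
  P4: Ak <- Bl -> Ua
That exhausts the simple backdoor paths. Count: 4.

4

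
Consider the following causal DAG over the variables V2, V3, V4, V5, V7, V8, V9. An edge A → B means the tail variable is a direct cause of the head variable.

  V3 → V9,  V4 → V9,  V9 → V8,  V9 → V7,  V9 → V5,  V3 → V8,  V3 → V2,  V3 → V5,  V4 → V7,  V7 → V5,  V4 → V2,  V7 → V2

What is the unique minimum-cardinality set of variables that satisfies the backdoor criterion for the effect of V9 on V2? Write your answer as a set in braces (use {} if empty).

{V3, V4}

Variables eligible for adjustment (non-descendants of V9, excluding V9 and V2): {V3, V4}.
Backdoor paths from V9 to V2:
  P1: V9 <- V3 -> V5 <- V7 <- V4 -> V2
  P2: V9 <- V3 -> V5 <- V7 -> V2
  P3: V9 <- V3 -> V2
  P4: V9 <- V4 -> V7 -> V5 <- V3 -> V2
  P5: V9 <- V4 -> V7 -> V2
  P6: V9 <- V4 -> V2
The empty set is not sufficient: P3 (V9 <- V3 -> V2) has no collider blocking it and no conditioned non-collider, so it is open.
Try {V3, V4}:
  P1: blocked at fork node V3 ∈ conditioning set.
  P2: blocked at fork node V3 ∈ conditioning set.
  P3: blocked at fork node V3 ∈ conditioning set.
  P4: blocked at fork node V4 ∈ conditioning set.
  P5: blocked at fork node V4 ∈ conditioning set.
  P6: blocked at fork node V4 ∈ conditioning set.
{V3, V4} contains no descendant of V9 and blocks every backdoor path.
Every element of {V3, V4} is needed (dropping V3 leaves P3 open; dropping V4 leaves P5 open), so no proper subset is valid.
Among all size-2 subsets of the eligible variables, only {V3, V4} blocks every backdoor path, so it is the unique smallest valid adjustment set.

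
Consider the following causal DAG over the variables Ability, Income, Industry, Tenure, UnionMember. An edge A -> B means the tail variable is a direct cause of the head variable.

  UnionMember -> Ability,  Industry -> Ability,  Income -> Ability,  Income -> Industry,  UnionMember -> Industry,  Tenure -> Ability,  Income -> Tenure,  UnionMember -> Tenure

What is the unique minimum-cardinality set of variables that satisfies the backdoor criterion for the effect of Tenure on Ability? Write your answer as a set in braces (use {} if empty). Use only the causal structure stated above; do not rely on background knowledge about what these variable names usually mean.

Variables eligible for adjustment (non-descendants of Tenure, excluding Tenure and Ability): {Income, Industry, UnionMember}.
Backdoor paths from Tenure to Ability:
  P1: Tenure <- UnionMember -> Industry <- Income -> Ability
  P2: Tenure <- UnionMember -> Industry -> Ability
  P3: Tenure <- UnionMember -> Ability
  P4: Tenure <- Income -> Industry <- UnionMember -> Ability
  P5: Tenure <- Income -> Industry -> Ability
  P6: Tenure <- Income -> Ability
The empty set is not sufficient: P2 (Tenure <- UnionMember -> Industry -> Ability) has no collider blocking it and no conditioned non-collider, so it is open.
Try {Income, UnionMember}:
  P1: blocked at fork node UnionMember ∈ conditioning set.
  P2: blocked at fork node UnionMember ∈ conditioning set.
  P3: blocked at fork node UnionMember ∈ conditioning set.
  P4: blocked at fork node Income ∈ conditioning set.
  P5: blocked at fork node Income ∈ conditioning set.
  P6: blocked at fork node Income ∈ conditioning set.
{Income, UnionMember} contains no descendant of Tenure and blocks every backdoor path.
Every element of {Income, UnionMember} is needed (dropping Income leaves P5 open; dropping UnionMember leaves P2 open), so no proper subset is valid.
Among all size-2 subsets of the eligible variables, only {Income, UnionMember} blocks every backdoor path, so it is the unique smallest valid adjustment set.

{Income, UnionMember}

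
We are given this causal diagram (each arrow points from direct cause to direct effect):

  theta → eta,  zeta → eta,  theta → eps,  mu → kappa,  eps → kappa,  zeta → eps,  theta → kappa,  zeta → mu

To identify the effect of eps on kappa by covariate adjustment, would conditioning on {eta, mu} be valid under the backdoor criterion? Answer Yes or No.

No

Backdoor paths from eps to kappa (paths whose first edge points into eps):
  P1: eps <- zeta -> mu -> kappa
  P2: eps <- zeta -> eta <- theta -> kappa
  P3: eps <- theta -> kappa
  P4: eps <- theta -> eta <- zeta -> mu -> kappa
Condition 1 (no descendant of eps in the set): holds — descendants of eps are {kappa}; none are in {eta, mu}.
Condition 2 (every backdoor path blocked by {eta, mu}):
  P1: blocked at chain node mu ∈ conditioning set.
  P2: open — collider(s) eta are conditioned on (or have a conditioned descendant) and no non-collider on the path is in the set.
  P3: open — no interior node is in the conditioning set.
  P4: blocked at chain node mu ∈ conditioning set.
{eta, mu} does not satisfy the backdoor criterion.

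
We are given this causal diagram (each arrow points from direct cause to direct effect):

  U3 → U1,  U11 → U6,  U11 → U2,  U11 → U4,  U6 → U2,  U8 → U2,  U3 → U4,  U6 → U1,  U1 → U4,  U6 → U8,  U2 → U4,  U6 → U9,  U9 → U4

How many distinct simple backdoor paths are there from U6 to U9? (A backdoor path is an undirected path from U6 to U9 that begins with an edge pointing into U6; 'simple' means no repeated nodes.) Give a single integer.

A backdoor path from U6 to U9 is any simple undirected path whose first edge points into U6 (i.e. leaves U6 via a parent).
Parents of U6: {U11}.
Enumerating:
  P1: U6 <- U11 -> U2 -> U4 <- U9
  P2: U6 <- U11 -> U4 <- U9
That exhausts the simple backdoor paths. Count: 2.

2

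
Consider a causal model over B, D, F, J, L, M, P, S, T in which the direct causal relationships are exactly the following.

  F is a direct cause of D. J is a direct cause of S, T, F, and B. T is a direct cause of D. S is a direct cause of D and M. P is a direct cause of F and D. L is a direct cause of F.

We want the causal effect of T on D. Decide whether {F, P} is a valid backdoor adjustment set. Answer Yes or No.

Backdoor paths from T to D (paths whose first edge points into T):
  P1: T <- J -> S -> D
  P2: T <- J -> F <- P -> D
  P3: T <- J -> F -> D
Condition 1 (no descendant of T in the set): holds — descendants of T are {D}; none are in {F, P}.
Condition 2 (every backdoor path blocked by {F, P}):
  P1: open — no interior node is in the conditioning set.
  P2: blocked at fork node P ∈ conditioning set.
  P3: blocked at chain node F ∈ conditioning set.
{F, P} does not satisfy the backdoor criterion.

No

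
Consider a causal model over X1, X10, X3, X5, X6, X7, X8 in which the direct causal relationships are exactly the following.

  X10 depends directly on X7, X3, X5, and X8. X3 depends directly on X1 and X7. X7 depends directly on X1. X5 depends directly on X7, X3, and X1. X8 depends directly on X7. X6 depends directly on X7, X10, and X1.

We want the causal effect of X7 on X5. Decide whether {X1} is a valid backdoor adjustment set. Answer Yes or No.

Backdoor paths from X7 to X5 (paths whose first edge points into X7):
  P1: X7 <- X1 -> X3 -> X5
  P2: X7 <- X1 -> X3 -> X10 <- X5
  P3: X7 <- X1 -> X5
  P4: X7 <- X1 -> X6 <- X10 <- X3 -> X5
  P5: X7 <- X1 -> X6 <- X10 <- X5
Condition 1 (no descendant of X7 in the set): holds — descendants of X7 are {X10, X3, X5, X6, X8}; none are in {X1}.
Condition 2 (every backdoor path blocked by {X1}):
  P1: blocked at fork node X1 ∈ conditioning set.
  P2: blocked at fork node X1 ∈ conditioning set.
  P3: blocked at fork node X1 ∈ conditioning set.
  P4: blocked at fork node X1 ∈ conditioning set.
  P5: blocked at fork node X1 ∈ conditioning set.
{X1} satisfies the backdoor criterion.

Yes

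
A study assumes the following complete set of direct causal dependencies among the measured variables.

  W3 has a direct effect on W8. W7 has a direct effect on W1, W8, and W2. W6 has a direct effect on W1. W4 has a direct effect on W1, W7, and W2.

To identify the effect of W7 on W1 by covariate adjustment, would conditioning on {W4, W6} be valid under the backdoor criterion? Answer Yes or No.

Yes

Backdoor paths from W7 to W1 (paths whose first edge points into W7):
  P1: W7 <- W4 -> W1
Condition 1 (no descendant of W7 in the set): holds — descendants of W7 are {W1, W2, W8}; none are in {W4, W6}.
Condition 2 (every backdoor path blocked by {W4, W6}):
  P1: blocked at fork node W4 ∈ conditioning set.
{W4, W6} satisfies the backdoor criterion.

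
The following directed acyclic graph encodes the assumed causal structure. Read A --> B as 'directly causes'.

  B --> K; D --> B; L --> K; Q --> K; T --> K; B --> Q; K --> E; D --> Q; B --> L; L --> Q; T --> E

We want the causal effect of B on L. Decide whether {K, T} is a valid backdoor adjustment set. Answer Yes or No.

Backdoor paths from B to L (paths whose first edge points into B):
  P1: B <- D -> Q <- L
  P2: B <- D -> Q -> K <- L
Condition 1 (no descendant of B in the set): FAILS — K is a descendant of B.
Condition 2 (every backdoor path blocked by {K, T}):
  P1: open — collider(s) Q are conditioned on (or have a conditioned descendant) and no non-collider on the path is in the set.
  P2: open — collider(s) K are conditioned on (or have a conditioned descendant) and no non-collider on the path is in the set.
{K, T} does not satisfy the backdoor criterion.

No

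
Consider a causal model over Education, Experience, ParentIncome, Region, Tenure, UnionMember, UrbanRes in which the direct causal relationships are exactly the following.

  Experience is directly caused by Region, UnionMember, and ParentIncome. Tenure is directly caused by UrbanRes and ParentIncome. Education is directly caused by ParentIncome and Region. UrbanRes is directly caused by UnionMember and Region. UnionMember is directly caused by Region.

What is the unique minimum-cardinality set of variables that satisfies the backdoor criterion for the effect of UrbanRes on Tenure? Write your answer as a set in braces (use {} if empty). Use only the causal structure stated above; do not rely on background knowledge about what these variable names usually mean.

Variables eligible for adjustment (non-descendants of UrbanRes, excluding UrbanRes and Tenure): {Education, Experience, ParentIncome, Region, UnionMember}.
Backdoor paths from UrbanRes to Tenure:
  P1: UrbanRes <- Region -> UnionMember -> Experience <- ParentIncome -> Tenure
  P2: UrbanRes <- Region -> Education <- ParentIncome -> Tenure
  P3: UrbanRes <- Region -> Experience <- ParentIncome -> Tenure
  P4: UrbanRes <- UnionMember <- Region -> Education <- ParentIncome -> Tenure
  P5: UrbanRes <- UnionMember <- Region -> Experience <- ParentIncome -> Tenure
  P6: UrbanRes <- UnionMember -> Experience <- Region -> Education <- ParentIncome -> Tenure
  P7: UrbanRes <- UnionMember -> Experience <- ParentIncome -> Tenure
Each backdoor path contains an unconditioned collider, so every path is already blocked with the empty conditioning set:
  P1: blocked at collider Experience (neither it nor any descendant is in the conditioning set).
  P2: blocked at collider Education (neither it nor any descendant is in the conditioning set).
  P3: blocked at collider Experience (neither it nor any descendant is in the conditioning set).
  P4: blocked at collider Education (neither it nor any descendant is in the conditioning set).
  P5: blocked at collider Experience (neither it nor any descendant is in the conditioning set).
  P6: blocked at collider Experience (neither it nor any descendant is in the conditioning set).
  P7: blocked at collider Experience (neither it nor any descendant is in the conditioning set).
The empty set is therefore the unique smallest valid set.

{}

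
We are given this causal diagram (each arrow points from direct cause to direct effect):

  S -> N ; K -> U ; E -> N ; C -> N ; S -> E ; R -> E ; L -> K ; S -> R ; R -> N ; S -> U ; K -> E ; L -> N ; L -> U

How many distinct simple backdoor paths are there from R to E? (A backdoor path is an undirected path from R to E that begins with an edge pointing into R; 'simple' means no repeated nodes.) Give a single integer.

8

A backdoor path from R to E is any simple undirected path whose first edge points into R (i.e. leaves R via a parent).
Parents of R: {S}.
Enumerating:
  P1: R <- S -> U <- L -> K -> E
  P2: R <- S -> U <- L -> N <- E
  P3: R <- S -> U <- K <- L -> N <- E
  P4: R <- S -> U <- K -> E
  P5: R <- S -> E
  P6: R <- S -> N <- L -> K -> E
  P7: R <- S -> N <- L -> U <- K -> E
  P8: R <- S -> N <- E
That exhausts the simple backdoor paths. Count: 8.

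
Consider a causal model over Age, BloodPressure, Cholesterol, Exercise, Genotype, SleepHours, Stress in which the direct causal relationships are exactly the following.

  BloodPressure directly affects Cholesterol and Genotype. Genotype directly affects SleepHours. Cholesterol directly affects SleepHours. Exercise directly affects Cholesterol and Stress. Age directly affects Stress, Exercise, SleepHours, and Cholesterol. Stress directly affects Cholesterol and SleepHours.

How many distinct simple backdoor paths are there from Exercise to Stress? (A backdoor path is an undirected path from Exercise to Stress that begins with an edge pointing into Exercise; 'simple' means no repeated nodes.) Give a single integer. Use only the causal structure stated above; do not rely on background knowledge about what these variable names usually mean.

A backdoor path from Exercise to Stress is any simple undirected path whose first edge points into Exercise (i.e. leaves Exercise via a parent).
Parents of Exercise: {Age}.
Enumerating:
  P1: Exercise <- Age -> Stress
  P2: Exercise <- Age -> Cholesterol <- BloodPressure -> Genotype -> SleepHours <- Stress
  P3: Exercise <- Age -> Cholesterol <- Stress
  P4: Exercise <- Age -> Cholesterol -> SleepHours <- Stress
  P5: Exercise <- Age -> SleepHours <- Genotype <- BloodPressure -> Cholesterol <- Stress
  P6: Exercise <- Age -> SleepHours <- Stress
  P7: Exercise <- Age -> SleepHours <- Cholesterol <- Stress
That exhausts the simple backdoor paths. Count: 7.

7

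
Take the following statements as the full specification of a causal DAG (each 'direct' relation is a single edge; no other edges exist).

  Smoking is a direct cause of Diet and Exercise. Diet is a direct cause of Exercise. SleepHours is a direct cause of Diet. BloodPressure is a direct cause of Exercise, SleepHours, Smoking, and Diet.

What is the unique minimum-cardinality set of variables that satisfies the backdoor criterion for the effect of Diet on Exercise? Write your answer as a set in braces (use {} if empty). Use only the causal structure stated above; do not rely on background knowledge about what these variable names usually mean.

Variables eligible for adjustment (non-descendants of Diet, excluding Diet and Exercise): {BloodPressure, SleepHours, Smoking}.
Backdoor paths from Diet to Exercise:
  P1: Diet <- BloodPressure -> Smoking -> Exercise
  P2: Diet <- BloodPressure -> Exercise
  P3: Diet <- Smoking <- BloodPressure -> Exercise
  P4: Diet <- Smoking -> Exercise
  P5: Diet <- SleepHours <- BloodPressure -> Smoking -> Exercise
  P6: Diet <- SleepHours <- BloodPressure -> Exercise
The empty set is not sufficient: P1 (Diet <- BloodPressure -> Smoking -> Exercise) has no collider blocking it and no conditioned non-collider, so it is open.
Try {BloodPressure, Smoking}:
  P1: blocked at fork node BloodPressure ∈ conditioning set.
  P2: blocked at fork node BloodPressure ∈ conditioning set.
  P3: blocked at chain node Smoking ∈ conditioning set.
  P4: blocked at fork node Smoking ∈ conditioning set.
  P5: blocked at fork node BloodPressure ∈ conditioning set.
  P6: blocked at fork node BloodPressure ∈ conditioning set.
{BloodPressure, Smoking} contains no descendant of Diet and blocks every backdoor path.
Every element of {BloodPressure, Smoking} is needed (dropping BloodPressure leaves P2 open; dropping Smoking leaves P4 open), so no proper subset is valid.
Among all size-2 subsets of the eligible variables, only {BloodPressure, Smoking} blocks every backdoor path, so it is the unique smallest valid adjustment set.

{BloodPressure, Smoking}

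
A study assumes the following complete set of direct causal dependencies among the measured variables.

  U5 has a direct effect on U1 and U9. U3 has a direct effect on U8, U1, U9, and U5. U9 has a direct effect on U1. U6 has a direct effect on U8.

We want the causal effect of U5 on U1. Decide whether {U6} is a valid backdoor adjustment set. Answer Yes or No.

No

Backdoor paths from U5 to U1 (paths whose first edge points into U5):
  P1: U5 <- U3 -> U9 -> U1
  P2: U5 <- U3 -> U1
Condition 1 (no descendant of U5 in the set): holds — descendants of U5 are {U1, U9}; none are in {U6}.
Condition 2 (every backdoor path blocked by {U6}):
  P1: open — no interior node is in the conditioning set.
  P2: open — no interior node is in the conditioning set.
{U6} does not satisfy the backdoor criterion.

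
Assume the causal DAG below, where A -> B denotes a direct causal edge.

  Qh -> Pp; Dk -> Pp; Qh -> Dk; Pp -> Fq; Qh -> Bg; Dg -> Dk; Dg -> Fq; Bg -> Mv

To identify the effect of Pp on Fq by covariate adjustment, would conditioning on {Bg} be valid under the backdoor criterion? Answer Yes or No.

Backdoor paths from Pp to Fq (paths whose first edge points into Pp):
  P1: Pp <- Qh -> Dk <- Dg -> Fq
  P2: Pp <- Dk <- Dg -> Fq
Condition 1 (no descendant of Pp in the set): holds — descendants of Pp are {Fq}; none are in {Bg}.
Condition 2 (every backdoor path blocked by {Bg}):
  P1: blocked at collider Dk (neither it nor any descendant is in the conditioning set).
  P2: open — no interior node is in the conditioning set.
{Bg} does not satisfy the backdoor criterion.

No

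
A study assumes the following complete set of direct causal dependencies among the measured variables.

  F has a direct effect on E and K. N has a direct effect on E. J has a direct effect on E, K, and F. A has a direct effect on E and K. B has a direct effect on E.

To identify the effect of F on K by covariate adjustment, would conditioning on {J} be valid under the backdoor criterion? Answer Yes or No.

Yes

Backdoor paths from F to K (paths whose first edge points into F):
  P1: F <- J -> K
  P2: F <- J -> E <- A -> K
Condition 1 (no descendant of F in the set): holds — descendants of F are {E, K}; none are in {J}.
Condition 2 (every backdoor path blocked by {J}):
  P1: blocked at fork node J ∈ conditioning set.
  P2: blocked at fork node J ∈ conditioning set.
{J} satisfies the backdoor criterion.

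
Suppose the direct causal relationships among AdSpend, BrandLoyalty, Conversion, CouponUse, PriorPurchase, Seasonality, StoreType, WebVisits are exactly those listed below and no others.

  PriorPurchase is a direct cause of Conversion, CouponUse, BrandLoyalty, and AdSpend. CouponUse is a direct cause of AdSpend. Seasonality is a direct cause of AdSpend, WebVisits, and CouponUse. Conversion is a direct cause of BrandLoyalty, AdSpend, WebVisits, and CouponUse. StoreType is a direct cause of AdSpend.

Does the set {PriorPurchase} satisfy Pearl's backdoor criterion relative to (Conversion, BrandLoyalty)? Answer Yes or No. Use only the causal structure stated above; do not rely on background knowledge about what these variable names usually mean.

Yes

Backdoor paths from Conversion to BrandLoyalty (paths whose first edge points into Conversion):
  P1: Conversion <- PriorPurchase -> BrandLoyalty
Condition 1 (no descendant of Conversion in the set): holds — descendants of Conversion are {AdSpend, BrandLoyalty, CouponUse, WebVisits}; none are in {PriorPurchase}.
Condition 2 (every backdoor path blocked by {PriorPurchase}):
  P1: blocked at fork node PriorPurchase ∈ conditioning set.
{PriorPurchase} satisfies the backdoor criterion.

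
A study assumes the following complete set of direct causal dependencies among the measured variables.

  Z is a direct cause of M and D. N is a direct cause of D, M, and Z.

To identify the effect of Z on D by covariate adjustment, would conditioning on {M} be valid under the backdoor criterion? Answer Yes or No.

Backdoor paths from Z to D (paths whose first edge points into Z):
  P1: Z <- N -> D
Condition 1 (no descendant of Z in the set): FAILS — M is a descendant of Z.
Condition 2 (every backdoor path blocked by {M}):
  P1: open — no interior node is in the conditioning set.
{M} does not satisfy the backdoor criterion.

No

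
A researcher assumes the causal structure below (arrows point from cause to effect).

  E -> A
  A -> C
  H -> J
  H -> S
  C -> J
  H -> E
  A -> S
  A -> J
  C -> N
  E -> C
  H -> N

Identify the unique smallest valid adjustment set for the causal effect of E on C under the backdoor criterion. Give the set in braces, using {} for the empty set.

Variables eligible for adjustment (non-descendants of E, excluding E and C): {H}.
Backdoor paths from E to C:
  P1: E <- H -> N <- C
  P2: E <- H -> J <- A -> C
  P3: E <- H -> J <- C
  P4: E <- H -> S <- A -> C
  P5: E <- H -> S <- A -> J <- C
Each backdoor path contains an unconditioned collider, so every path is already blocked with the empty conditioning set:
  P1: blocked at collider N (neither it nor any descendant is in the conditioning set).
  P2: blocked at collider J (neither it nor any descendant is in the conditioning set).
  P3: blocked at collider J (neither it nor any descendant is in the conditioning set).
  P4: blocked at collider S (neither it nor any descendant is in the conditioning set).
  P5: blocked at collider S (neither it nor any descendant is in the conditioning set).
The empty set is therefore the unique smallest valid set.

{}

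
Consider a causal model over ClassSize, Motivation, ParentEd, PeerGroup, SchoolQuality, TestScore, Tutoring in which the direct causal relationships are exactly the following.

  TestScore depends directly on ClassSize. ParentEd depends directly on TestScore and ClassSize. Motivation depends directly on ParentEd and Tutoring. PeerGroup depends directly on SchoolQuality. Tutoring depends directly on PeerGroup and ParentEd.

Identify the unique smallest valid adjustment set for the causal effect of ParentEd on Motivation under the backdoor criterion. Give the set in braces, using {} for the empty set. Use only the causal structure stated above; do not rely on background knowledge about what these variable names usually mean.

{}

Variables eligible for adjustment (non-descendants of ParentEd, excluding ParentEd and Motivation): {ClassSize, PeerGroup, SchoolQuality, TestScore}.
Backdoor paths from ParentEd to Motivation:
  (none)
With no backdoor paths the empty set already satisfies the criterion, and it is trivially minimal.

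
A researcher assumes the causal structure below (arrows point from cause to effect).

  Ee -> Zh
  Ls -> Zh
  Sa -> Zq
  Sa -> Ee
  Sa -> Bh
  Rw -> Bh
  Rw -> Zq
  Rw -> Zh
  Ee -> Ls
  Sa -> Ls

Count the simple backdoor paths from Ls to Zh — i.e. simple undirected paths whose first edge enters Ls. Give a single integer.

6

A backdoor path from Ls to Zh is any simple undirected path whose first edge points into Ls (i.e. leaves Ls via a parent).
Parents of Ls: {Ee, Sa}.
Enumerating:
  P1: Ls <- Sa -> Zq <- Rw -> Zh
  P2: Ls <- Sa -> Bh <- Rw -> Zh
  P3: Ls <- Sa -> Ee -> Zh
  P4: Ls <- Ee <- Sa -> Zq <- Rw -> Zh
  P5: Ls <- Ee <- Sa -> Bh <- Rw -> Zh
  P6: Ls <- Ee -> Zh
That exhausts the simple backdoor paths. Count: 6.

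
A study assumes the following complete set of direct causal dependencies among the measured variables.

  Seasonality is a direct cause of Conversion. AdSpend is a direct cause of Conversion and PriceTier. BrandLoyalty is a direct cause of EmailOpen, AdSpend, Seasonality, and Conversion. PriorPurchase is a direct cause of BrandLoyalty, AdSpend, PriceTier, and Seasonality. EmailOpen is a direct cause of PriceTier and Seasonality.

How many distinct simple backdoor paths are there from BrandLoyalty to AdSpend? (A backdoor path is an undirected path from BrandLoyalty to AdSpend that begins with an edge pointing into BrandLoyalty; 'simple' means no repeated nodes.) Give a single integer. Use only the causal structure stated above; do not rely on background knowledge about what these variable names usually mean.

A backdoor path from BrandLoyalty to AdSpend is any simple undirected path whose first edge points into BrandLoyalty (i.e. leaves BrandLoyalty via a parent).
Parents of BrandLoyalty: {PriorPurchase}.
Enumerating:
  P1: BrandLoyalty <- PriorPurchase -> Seasonality <- EmailOpen -> PriceTier <- AdSpend
  P2: BrandLoyalty <- PriorPurchase -> Seasonality -> Conversion <- AdSpend
  P3: BrandLoyalty <- PriorPurchase -> AdSpend
  P4: BrandLoyalty <- PriorPurchase -> PriceTier <- EmailOpen -> Seasonality -> Conversion <- AdSpend
  P5: BrandLoyalty <- PriorPurchase -> PriceTier <- AdSpend
That exhausts the simple backdoor paths. Count: 5.

5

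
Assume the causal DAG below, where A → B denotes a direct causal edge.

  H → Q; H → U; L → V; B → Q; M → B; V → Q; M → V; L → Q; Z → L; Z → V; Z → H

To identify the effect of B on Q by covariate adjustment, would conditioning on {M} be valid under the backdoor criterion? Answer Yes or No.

Backdoor paths from B to Q (paths whose first edge points into B):
  P1: B <- M -> V <- Z -> L -> Q
  P2: B <- M -> V <- Z -> H -> Q
  P3: B <- M -> V <- L <- Z -> H -> Q
  P4: B <- M -> V <- L -> Q
  P5: B <- M -> V -> Q
Condition 1 (no descendant of B in the set): holds — descendants of B are {Q}; none are in {M}.
Condition 2 (every backdoor path blocked by {M}):
  P1: blocked at fork node M ∈ conditioning set.
  P2: blocked at fork node M ∈ conditioning set.
  P3: blocked at fork node M ∈ conditioning set.
  P4: blocked at fork node M ∈ conditioning set.
  P5: blocked at fork node M ∈ conditioning set.
{M} satisfies the backdoor criterion.

Yes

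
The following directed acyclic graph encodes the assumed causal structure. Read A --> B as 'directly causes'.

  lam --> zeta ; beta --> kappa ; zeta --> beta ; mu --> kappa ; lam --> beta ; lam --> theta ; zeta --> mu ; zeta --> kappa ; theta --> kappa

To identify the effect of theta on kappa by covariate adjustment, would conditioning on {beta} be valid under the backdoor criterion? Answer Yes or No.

No

Backdoor paths from theta to kappa (paths whose first edge points into theta):
  P1: theta <- lam -> zeta -> beta -> kappa
  P2: theta <- lam -> zeta -> mu -> kappa
  P3: theta <- lam -> zeta -> kappa
  P4: theta <- lam -> beta <- zeta -> mu -> kappa
  P5: theta <- lam -> beta <- zeta -> kappa
  P6: theta <- lam -> beta -> kappa
Condition 1 (no descendant of theta in the set): holds — descendants of theta are {kappa}; none are in {beta}.
Condition 2 (every backdoor path blocked by {beta}):
  P1: blocked at chain node beta ∈ conditioning set.
  P2: open — no interior node is in the conditioning set.
  P3: open — no interior node is in the conditioning set.
  P4: open — collider(s) beta are conditioned on (or have a conditioned descendant) and no non-collider on the path is in the set.
  P5: open — collider(s) beta are conditioned on (or have a conditioned descendant) and no non-collider on the path is in the set.
  P6: blocked at chain node beta ∈ conditioning set.
{beta} does not satisfy the backdoor criterion.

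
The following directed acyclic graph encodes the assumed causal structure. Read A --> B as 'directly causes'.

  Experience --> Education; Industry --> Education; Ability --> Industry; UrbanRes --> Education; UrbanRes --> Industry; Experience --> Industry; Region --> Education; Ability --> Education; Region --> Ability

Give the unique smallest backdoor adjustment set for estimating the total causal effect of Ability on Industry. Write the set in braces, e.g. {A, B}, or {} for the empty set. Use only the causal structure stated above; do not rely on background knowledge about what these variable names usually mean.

{}

Variables eligible for adjustment (non-descendants of Ability, excluding Ability and Industry): {Experience, Region, UrbanRes}.
Backdoor paths from Ability to Industry:
  P1: Ability <- Region -> Education <- Experience -> Industry
  P2: Ability <- Region -> Education <- UrbanRes -> Industry
  P3: Ability <- Region -> Education <- Industry
Each backdoor path contains an unconditioned collider, so every path is already blocked with the empty conditioning set:
  P1: blocked at collider Education (neither it nor any descendant is in the conditioning set).
  P2: blocked at collider Education (neither it nor any descendant is in the conditioning set).
  P3: blocked at collider Education (neither it nor any descendant is in the conditioning set).
The empty set is therefore the unique smallest valid set.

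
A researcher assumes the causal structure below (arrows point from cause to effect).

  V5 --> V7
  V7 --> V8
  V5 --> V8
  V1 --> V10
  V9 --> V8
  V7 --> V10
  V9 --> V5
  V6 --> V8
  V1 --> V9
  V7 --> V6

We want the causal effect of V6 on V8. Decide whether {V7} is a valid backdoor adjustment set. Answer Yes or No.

Yes

Backdoor paths from V6 to V8 (paths whose first edge points into V6):
  P1: V6 <- V7 <- V5 <- V9 -> V8
  P2: V6 <- V7 <- V5 -> V8
  P3: V6 <- V7 -> V10 <- V1 -> V9 -> V5 -> V8
  P4: V6 <- V7 -> V10 <- V1 -> V9 -> V8
  P5: V6 <- V7 -> V8
Condition 1 (no descendant of V6 in the set): holds — descendants of V6 are {V8}; none are in {V7}.
Condition 2 (every backdoor path blocked by {V7}):
  P1: blocked at chain node V7 ∈ conditioning set.
  P2: blocked at chain node V7 ∈ conditioning set.
  P3: blocked at fork node V7 ∈ conditioning set.
  P4: blocked at fork node V7 ∈ conditioning set.
  P5: blocked at fork node V7 ∈ conditioning set.
{V7} satisfies the backdoor criterion.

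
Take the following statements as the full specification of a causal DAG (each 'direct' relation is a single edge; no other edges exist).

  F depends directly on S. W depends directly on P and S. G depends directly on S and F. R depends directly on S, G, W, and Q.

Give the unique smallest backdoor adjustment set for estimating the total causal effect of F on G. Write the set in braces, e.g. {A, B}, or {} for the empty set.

Variables eligible for adjustment (non-descendants of F, excluding F and G): {P, Q, S, W}.
Backdoor paths from F to G:
  P1: F <- S -> W -> R <- G
  P2: F <- S -> G
  P3: F <- S -> R <- G
The empty set is not sufficient: P2 (F <- S -> G) has no collider blocking it and no conditioned non-collider, so it is open.
Try {S}:
  P1: blocked at fork node S ∈ conditioning set.
  P2: blocked at fork node S ∈ conditioning set.
  P3: blocked at fork node S ∈ conditioning set.
{S} contains no descendant of F and blocks every backdoor path.
No other singleton works — e.g. {P} leaves P2 open — so {S} is the unique smallest valid adjustment set.

{S}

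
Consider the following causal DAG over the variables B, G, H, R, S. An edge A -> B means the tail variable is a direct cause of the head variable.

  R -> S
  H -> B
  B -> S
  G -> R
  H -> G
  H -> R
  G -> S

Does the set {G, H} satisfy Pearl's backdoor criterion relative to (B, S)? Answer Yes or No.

Backdoor paths from B to S (paths whose first edge points into B):
  P1: B <- H -> G -> R -> S
  P2: B <- H -> G -> S
  P3: B <- H -> R <- G -> S
  P4: B <- H -> R -> S
Condition 1 (no descendant of B in the set): holds — descendants of B are {S}; none are in {G, H}.
Condition 2 (every backdoor path blocked by {G, H}):
  P1: blocked at fork node H ∈ conditioning set.
  P2: blocked at fork node H ∈ conditioning set.
  P3: blocked at fork node H ∈ conditioning set.
  P4: blocked at fork node H ∈ conditioning set.
{G, H} satisfies the backdoor criterion.

Yes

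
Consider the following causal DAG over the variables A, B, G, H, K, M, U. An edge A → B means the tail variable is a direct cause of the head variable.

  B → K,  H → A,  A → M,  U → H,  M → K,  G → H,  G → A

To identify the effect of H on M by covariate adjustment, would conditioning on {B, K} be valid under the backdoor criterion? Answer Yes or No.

No

Backdoor paths from H to M (paths whose first edge points into H):
  P1: H <- G -> A -> M
Condition 1 (no descendant of H in the set): FAILS — K is a descendant of H.
Condition 2 (every backdoor path blocked by {B, K}):
  P1: open — no interior node is in the conditioning set.
{B, K} does not satisfy the backdoor criterion.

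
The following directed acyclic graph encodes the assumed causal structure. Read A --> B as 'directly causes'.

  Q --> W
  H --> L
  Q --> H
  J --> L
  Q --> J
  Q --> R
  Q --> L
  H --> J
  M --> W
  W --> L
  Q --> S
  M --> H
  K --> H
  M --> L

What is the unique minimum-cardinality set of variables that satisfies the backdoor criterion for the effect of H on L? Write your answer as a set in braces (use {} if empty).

Variables eligible for adjustment (non-descendants of H, excluding H and L): {K, M, Q, R, S, W}.
Backdoor paths from H to L:
  P1: H <- M -> W <- Q -> J -> L
  P2: H <- M -> W <- Q -> L
  P3: H <- M -> W -> L
  P4: H <- M -> L
  P5: H <- Q -> J -> L
  P6: H <- Q -> W <- M -> L
  P7: H <- Q -> W -> L
  P8: H <- Q -> L
The empty set is not sufficient: P3 (H <- M -> W -> L) has no collider blocking it and no conditioned non-collider, so it is open.
Try {M, Q}:
  P1: blocked at fork node M ∈ conditioning set.
  P2: blocked at fork node M ∈ conditioning set.
  P3: blocked at fork node M ∈ conditioning set.
  P4: blocked at fork node M ∈ conditioning set.
  P5: blocked at fork node Q ∈ conditioning set.
  P6: blocked at fork node Q ∈ conditioning set.
  P7: blocked at fork node Q ∈ conditioning set.
  P8: blocked at fork node Q ∈ conditioning set.
{M, Q} contains no descendant of H and blocks every backdoor path.
Every element of {M, Q} is needed (dropping M leaves P3 open; dropping Q leaves P5 open), so no proper subset is valid.
Among all size-2 subsets of the eligible variables, only {M, Q} blocks every backdoor path, so it is the unique smallest valid adjustment set.

{M, Q}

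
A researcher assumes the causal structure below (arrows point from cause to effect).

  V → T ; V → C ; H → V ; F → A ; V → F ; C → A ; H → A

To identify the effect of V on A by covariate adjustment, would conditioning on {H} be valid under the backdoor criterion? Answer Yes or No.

Yes

Backdoor paths from V to A (paths whose first edge points into V):
  P1: V <- H -> A
Condition 1 (no descendant of V in the set): holds — descendants of V are {A, C, F, T}; none are in {H}.
Condition 2 (every backdoor path blocked by {H}):
  P1: blocked at fork node H ∈ conditioning set.
{H} satisfies the backdoor criterion.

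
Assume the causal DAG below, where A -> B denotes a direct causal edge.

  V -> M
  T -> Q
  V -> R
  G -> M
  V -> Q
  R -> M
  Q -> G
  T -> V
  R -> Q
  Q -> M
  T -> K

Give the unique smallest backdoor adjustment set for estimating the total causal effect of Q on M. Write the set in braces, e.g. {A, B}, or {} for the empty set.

{R, V}

Variables eligible for adjustment (non-descendants of Q, excluding Q and M): {K, R, T, V}.
Backdoor paths from Q to M:
  P1: Q <- T -> V -> R -> M
  P2: Q <- T -> V -> M
  P3: Q <- V -> R -> M
  P4: Q <- V -> M
  P5: Q <- R <- V -> M
  P6: Q <- R -> M
The empty set is not sufficient: P1 (Q <- T -> V -> R -> M) has no collider blocking it and no conditioned non-collider, so it is open.
Try {R, V}:
  P1: blocked at chain node V ∈ conditioning set.
  P2: blocked at chain node V ∈ conditioning set.
  P3: blocked at fork node V ∈ conditioning set.
  P4: blocked at fork node V ∈ conditioning set.
  P5: blocked at chain node R ∈ conditioning set.
  P6: blocked at fork node R ∈ conditioning set.
{R, V} contains no descendant of Q and blocks every backdoor path.
Every element of {R, V} is needed (dropping R leaves P6 open; dropping V leaves P2 open), so no proper subset is valid.
Among all size-2 subsets of the eligible variables, only {R, V} blocks every backdoor path, so it is the unique smallest valid adjustment set.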